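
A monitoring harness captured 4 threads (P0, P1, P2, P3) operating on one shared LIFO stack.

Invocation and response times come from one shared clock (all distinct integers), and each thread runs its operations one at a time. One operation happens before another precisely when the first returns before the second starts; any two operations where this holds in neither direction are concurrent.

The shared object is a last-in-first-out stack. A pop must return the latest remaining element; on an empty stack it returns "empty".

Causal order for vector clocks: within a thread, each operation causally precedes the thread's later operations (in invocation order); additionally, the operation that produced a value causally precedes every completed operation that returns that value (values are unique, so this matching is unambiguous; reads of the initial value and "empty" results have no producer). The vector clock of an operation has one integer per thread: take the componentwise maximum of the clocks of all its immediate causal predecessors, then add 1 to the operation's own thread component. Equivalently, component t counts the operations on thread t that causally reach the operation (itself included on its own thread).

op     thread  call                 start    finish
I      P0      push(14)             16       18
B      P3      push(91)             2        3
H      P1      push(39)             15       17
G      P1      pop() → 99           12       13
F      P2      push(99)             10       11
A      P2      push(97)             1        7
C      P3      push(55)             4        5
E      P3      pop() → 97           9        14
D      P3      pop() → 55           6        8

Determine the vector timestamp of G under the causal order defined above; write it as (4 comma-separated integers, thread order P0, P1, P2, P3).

root op B, invoked 2: fresh clock plus P3's own tick → (0, 0, 0, 1)
root op A, invoked 1: fresh clock plus P2's own tick → (0, 0, 1, 0)
root op I, invoked 16: fresh clock plus P0's own tick → (1, 0, 0, 0)
VC(C, invoked at 4): max of VC(B)=(0, 0, 0, 1), then +1 on thread P3 → (0, 0, 0, 2)
VC(F, invoked at 10): max of VC(A)=(0, 0, 1, 0), then +1 on thread P2 → (0, 0, 2, 0)
VC(D, invoked at 6): max of VC(C)=(0, 0, 0, 2), then +1 on thread P3 → (0, 0, 0, 3)
VC(G, invoked at 12): max of VC(F)=(0, 0, 2, 0), then +1 on thread P1 → (0, 1, 2, 0)
VC(H, invoked at 15): max of VC(G)=(0, 1, 2, 0), then +1 on thread P1 → (0, 2, 2, 0)
VC(E, invoked at 9): max of VC(A)=(0, 0, 1, 0), VC(D)=(0, 0, 0, 3), then +1 on thread P3 → (0, 0, 1, 4)
target: VC(G) = (0, 1, 2, 0)

(0, 1, 2, 0)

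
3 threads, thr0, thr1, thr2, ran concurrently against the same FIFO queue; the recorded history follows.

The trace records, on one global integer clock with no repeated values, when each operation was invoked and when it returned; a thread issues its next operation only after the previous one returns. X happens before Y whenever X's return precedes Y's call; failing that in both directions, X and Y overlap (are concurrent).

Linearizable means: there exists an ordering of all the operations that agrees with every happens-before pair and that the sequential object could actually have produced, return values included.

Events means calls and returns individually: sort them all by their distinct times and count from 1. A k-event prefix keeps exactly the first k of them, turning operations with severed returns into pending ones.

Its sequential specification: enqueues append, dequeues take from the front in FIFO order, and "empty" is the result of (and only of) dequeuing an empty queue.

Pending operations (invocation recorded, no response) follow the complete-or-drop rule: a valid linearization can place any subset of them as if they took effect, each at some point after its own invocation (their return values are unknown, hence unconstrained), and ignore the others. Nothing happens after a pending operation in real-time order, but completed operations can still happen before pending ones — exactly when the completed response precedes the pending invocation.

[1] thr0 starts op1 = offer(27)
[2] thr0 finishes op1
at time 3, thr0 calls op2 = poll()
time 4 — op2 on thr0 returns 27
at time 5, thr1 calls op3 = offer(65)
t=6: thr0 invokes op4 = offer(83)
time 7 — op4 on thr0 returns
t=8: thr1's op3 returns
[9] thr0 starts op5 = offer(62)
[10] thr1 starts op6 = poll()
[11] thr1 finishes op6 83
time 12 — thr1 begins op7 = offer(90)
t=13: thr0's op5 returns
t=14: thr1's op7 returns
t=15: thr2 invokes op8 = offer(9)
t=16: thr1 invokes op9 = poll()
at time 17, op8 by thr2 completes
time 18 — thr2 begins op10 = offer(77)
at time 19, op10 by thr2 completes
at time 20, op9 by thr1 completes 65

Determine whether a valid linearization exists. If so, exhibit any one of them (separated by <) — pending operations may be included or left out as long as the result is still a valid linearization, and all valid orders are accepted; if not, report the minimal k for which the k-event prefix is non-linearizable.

step 1: op1 offer(27) — queue <27>
step 2: op2 poll() → 27 — queue <>
step 3: op4 offer(83) — queue <83>
step 4: op3 offer(65) — queue <83,65>
step 5: op5 offer(62) — queue <83,65,62>
step 6: op6 poll() → 83 — queue <65,62>
step 7: op7 offer(90) — queue <65,62,90>
step 8: op8 offer(9) — queue <65,62,90,9>
step 9: op9 poll() → 65 — queue <62,90,9>
step 10: op10 offer(77) — queue <62,90,9,77>

linearizable — witness: op1 < op2 < op4 < op3 < op5 < op6 < op7 < op8 < op9 < op10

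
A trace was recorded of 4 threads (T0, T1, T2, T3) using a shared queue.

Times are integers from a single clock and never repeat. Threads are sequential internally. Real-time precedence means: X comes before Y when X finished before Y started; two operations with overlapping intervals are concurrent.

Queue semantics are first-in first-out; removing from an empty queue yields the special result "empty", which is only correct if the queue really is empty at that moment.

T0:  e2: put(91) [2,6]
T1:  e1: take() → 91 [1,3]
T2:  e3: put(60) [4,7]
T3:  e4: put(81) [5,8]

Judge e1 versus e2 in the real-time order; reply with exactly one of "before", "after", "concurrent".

concurrent

e1 spans [1,3], e2 spans [2,6]
the intervals overlap in both directions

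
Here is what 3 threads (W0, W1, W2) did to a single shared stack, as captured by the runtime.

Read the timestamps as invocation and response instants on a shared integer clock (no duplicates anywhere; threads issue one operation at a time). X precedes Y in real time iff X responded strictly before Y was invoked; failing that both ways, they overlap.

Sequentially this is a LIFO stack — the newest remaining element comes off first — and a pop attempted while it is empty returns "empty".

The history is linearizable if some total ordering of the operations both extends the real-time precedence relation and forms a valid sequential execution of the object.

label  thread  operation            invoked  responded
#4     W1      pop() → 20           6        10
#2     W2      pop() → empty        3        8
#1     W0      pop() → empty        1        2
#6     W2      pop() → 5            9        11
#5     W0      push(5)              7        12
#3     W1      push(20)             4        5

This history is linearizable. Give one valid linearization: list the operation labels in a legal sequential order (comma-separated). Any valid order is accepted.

1. #1 pop() → empty, leaving stack <>
2. #2 pop() → empty, leaving stack <>
3. #3 push(20), leaving stack <20>
4. #4 pop() → 20, leaving stack <>
5. #5 push(5), leaving stack <5>
6. #6 pop() → 5, leaving stack <>

#1, #2, #3, #4, #5, #6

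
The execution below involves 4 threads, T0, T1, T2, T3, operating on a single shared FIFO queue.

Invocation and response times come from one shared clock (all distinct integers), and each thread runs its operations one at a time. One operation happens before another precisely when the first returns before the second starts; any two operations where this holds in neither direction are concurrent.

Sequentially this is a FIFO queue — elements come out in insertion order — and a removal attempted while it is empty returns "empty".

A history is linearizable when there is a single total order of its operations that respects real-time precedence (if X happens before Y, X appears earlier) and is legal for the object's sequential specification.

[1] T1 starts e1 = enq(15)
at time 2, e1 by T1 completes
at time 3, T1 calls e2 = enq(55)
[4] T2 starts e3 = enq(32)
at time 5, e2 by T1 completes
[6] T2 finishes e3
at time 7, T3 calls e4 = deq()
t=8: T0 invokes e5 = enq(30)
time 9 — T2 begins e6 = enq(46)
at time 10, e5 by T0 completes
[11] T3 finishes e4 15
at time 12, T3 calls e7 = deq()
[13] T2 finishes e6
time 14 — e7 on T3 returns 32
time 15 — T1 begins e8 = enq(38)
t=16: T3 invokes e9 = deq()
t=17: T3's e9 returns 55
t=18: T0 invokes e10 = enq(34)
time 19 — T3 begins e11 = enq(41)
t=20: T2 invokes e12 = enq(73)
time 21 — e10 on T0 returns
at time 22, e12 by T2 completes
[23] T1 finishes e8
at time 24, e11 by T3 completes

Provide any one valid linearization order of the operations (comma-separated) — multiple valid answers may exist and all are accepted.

step 1: e1 enq(15) — queue <15>
step 2: e3 enq(32) — queue <15,32>
step 3: e2 enq(55) — queue <15,32,55>
step 4: e4 deq() → 15 — queue <32,55>
step 5: e5 enq(30) — queue <32,55,30>
step 6: e6 enq(46) — queue <32,55,30,46>
step 7: e7 deq() → 32 — queue <55,30,46>
step 8: e8 enq(38) — queue <55,30,46,38>
step 9: e9 deq() → 55 — queue <30,46,38>
step 10: e10 enq(34) — queue <30,46,38,34>
step 11: e11 enq(41) — queue <30,46,38,34,41>
step 12: e12 enq(73) — queue <30,46,38,34,41,73>

e1, e3, e2, e4, e5, e6, e7, e8, e9, e10, e11, e12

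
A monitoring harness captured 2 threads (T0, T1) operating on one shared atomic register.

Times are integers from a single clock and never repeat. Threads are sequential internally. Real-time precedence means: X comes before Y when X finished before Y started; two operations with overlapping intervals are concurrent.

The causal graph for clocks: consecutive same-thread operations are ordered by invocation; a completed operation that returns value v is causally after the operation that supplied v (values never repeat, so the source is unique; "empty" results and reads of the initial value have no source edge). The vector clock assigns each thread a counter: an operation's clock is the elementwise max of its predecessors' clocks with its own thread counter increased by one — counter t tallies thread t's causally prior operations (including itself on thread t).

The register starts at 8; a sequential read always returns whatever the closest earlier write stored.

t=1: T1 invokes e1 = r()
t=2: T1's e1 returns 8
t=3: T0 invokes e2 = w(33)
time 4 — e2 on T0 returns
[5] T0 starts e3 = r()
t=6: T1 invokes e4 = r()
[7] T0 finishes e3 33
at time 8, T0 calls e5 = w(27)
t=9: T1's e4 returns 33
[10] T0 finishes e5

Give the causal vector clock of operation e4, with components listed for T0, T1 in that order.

root op e1, invoked 1: fresh clock plus T1's own tick → (0, 1)
root op e2, invoked 3: fresh clock plus T0's own tick → (1, 0)
VC(e3, invoked at 5): max of VC(e2)=(1, 0), then +1 on thread T0 → (2, 0)
VC(e4, invoked at 6): max of VC(e1)=(0, 1), VC(e2)=(1, 0), then +1 on thread T1 → (1, 2)
VC(e5, invoked at 8): max of VC(e3)=(2, 0), then +1 on thread T0 → (3, 0)
target: VC(e4) = (1, 2)

(1, 2)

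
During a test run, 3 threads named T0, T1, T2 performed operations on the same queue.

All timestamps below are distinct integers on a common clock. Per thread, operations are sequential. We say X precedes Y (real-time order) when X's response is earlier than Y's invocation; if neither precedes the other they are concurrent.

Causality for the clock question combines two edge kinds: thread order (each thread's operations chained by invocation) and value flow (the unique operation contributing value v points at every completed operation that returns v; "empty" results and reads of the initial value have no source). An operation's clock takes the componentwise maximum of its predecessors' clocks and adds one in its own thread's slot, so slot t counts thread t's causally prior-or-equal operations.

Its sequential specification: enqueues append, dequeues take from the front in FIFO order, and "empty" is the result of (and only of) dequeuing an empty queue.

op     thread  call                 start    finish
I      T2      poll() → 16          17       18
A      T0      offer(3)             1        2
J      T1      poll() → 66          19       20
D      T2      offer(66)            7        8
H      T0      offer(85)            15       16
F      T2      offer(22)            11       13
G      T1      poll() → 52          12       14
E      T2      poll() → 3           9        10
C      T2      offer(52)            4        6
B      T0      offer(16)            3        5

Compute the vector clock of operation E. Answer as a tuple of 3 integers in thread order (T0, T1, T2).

(1, 0, 3)

root op C, invoked 4: fresh clock plus T2's own tick → (0, 0, 1)
root op A, invoked 1: fresh clock plus T0's own tick → (1, 0, 0)
merge at D (invoked 7): VC(C)=(0, 0, 1), own-thread bump on T2 → (0, 0, 2)
merge at G (invoked 12): VC(C)=(0, 0, 1), own-thread bump on T1 → (0, 1, 1)
merge at B (invoked 3): VC(A)=(1, 0, 0), own-thread bump on T0 → (2, 0, 0)
merge at H (invoked 15): VC(B)=(2, 0, 0), own-thread bump on T0 → (3, 0, 0)
merge at J (invoked 19): VC(D)=(0, 0, 2), VC(G)=(0, 1, 1), own-thread bump on T1 → (0, 2, 2)
merge at E (invoked 9): VC(A)=(1, 0, 0), VC(D)=(0, 0, 2), own-thread bump on T2 → (1, 0, 3)
merge at F (invoked 11): VC(E)=(1, 0, 3), own-thread bump on T2 → (1, 0, 4)
merge at I (invoked 17): VC(B)=(2, 0, 0), VC(F)=(1, 0, 4), own-thread bump on T2 → (2, 0, 5)
target: VC(E) = (1, 0, 3)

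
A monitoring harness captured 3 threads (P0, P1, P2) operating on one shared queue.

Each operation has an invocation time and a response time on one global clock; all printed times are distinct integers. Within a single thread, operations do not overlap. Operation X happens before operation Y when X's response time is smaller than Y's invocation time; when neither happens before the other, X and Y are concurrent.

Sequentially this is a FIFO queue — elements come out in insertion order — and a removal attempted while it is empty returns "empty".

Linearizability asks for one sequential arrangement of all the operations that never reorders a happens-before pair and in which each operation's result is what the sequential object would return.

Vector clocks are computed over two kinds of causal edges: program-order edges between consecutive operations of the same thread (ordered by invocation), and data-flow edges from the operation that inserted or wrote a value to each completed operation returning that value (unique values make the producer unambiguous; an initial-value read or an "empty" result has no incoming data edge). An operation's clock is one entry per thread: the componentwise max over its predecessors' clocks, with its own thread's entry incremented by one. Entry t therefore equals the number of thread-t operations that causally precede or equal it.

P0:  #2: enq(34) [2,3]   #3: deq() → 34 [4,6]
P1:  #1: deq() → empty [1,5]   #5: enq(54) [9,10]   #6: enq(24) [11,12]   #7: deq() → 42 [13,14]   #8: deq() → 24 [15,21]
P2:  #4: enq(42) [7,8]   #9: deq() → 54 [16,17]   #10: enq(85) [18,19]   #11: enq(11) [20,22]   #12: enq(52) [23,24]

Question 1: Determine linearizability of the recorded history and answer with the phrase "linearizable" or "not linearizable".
one valid linearization: #1, #2, #3, #4, #5, #6, #7, #9, #8, #10, #11, #12
after step 1 (#1 deq() → empty): queue <>
after step 2 (#2 enq(34)): queue <34>
after step 3 (#3 deq() → 34): queue <>
after step 4 (#4 enq(42)): queue <42>
after step 5 (#5 enq(54)): queue <42,54>
after step 6 (#6 enq(24)): queue <42,54,24>
after step 7 (#7 deq() → 42): queue <54,24>
after step 8 (#9 deq() → 54): queue <24>
after step 9 (#8 deq() → 24): queue <>
after step 10 (#10 enq(85)): queue <85>
after step 11 (#11 enq(11)): queue <85,11>
after step 12 (#12 enq(52)): queue <85,11,52>

linearizable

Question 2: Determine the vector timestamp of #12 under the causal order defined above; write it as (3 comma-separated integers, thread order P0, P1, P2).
VC(#4, invoked at 7): no causal predecessors; +1 on P2 → (0, 0, 1)
VC(#1, invoked at 1): no causal predecessors; +1 on P1 → (0, 1, 0)
VC(#2, invoked at 2): no causal predecessors; +1 on P0 → (1, 0, 0)
from VC(#1)=(0, 1, 0), #5 (invoked 9) maxes components and bumps P1 → (0, 2, 0)
from VC(#2)=(1, 0, 0), #3 (invoked 4) maxes components and bumps P0 → (2, 0, 0)
from VC(#5)=(0, 2, 0), #6 (invoked 11) maxes components and bumps P1 → (0, 3, 0)
from VC(#4)=(0, 0, 1), VC(#5)=(0, 2, 0), #9 (invoked 16) maxes components and bumps P2 → (0, 2, 2)
from VC(#9)=(0, 2, 2), #10 (invoked 18) maxes components and bumps P2 → (0, 2, 3)
from VC(#4)=(0, 0, 1), VC(#6)=(0, 3, 0), #7 (invoked 13) maxes components and bumps P1 → (0, 4, 1)
from VC(#10)=(0, 2, 3), #11 (invoked 20) maxes components and bumps P2 → (0, 2, 4)
from VC(#6)=(0, 3, 0), VC(#7)=(0, 4, 1), #8 (invoked 15) maxes components and bumps P1 → (0, 5, 1)
from VC(#11)=(0, 2, 4), #12 (invoked 23) maxes components and bumps P2 → (0, 2, 5)
target: VC(#12) = (0, 2, 5)

(0, 2, 5)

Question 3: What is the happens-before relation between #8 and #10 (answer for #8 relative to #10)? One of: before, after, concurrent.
#8 spans [15,21], #10 spans [18,19]
the intervals overlap in both directions

concurrent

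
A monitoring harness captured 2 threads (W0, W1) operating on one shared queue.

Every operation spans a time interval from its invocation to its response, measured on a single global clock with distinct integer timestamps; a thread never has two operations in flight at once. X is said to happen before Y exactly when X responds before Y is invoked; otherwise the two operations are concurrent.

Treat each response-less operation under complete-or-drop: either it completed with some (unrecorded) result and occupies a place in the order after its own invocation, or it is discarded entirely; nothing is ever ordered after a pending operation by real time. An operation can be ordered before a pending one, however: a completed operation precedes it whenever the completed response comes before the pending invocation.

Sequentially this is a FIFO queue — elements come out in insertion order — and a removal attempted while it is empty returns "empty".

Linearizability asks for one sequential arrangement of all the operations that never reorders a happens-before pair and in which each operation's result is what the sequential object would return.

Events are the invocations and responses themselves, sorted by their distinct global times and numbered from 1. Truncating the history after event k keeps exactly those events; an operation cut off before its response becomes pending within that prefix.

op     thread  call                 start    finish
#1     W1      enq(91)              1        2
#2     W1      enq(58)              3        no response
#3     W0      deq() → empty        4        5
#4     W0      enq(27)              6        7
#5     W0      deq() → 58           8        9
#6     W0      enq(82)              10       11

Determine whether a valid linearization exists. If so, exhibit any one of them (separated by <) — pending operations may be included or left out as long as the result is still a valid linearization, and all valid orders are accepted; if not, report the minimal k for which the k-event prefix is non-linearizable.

not linearizable — minimal violating prefix: 5 events

the violation lands at event 5, #3's response at time 5: events 1..4 linearize, events 1..5 do not
a single order respects real time; the 2 completed queue operations fail replay along it
no escape via the 1 pending operation (#2): every completion choice fails
for example #1, #3 (pending dropped) fails at step 2: #3 deq() → empty is not legal there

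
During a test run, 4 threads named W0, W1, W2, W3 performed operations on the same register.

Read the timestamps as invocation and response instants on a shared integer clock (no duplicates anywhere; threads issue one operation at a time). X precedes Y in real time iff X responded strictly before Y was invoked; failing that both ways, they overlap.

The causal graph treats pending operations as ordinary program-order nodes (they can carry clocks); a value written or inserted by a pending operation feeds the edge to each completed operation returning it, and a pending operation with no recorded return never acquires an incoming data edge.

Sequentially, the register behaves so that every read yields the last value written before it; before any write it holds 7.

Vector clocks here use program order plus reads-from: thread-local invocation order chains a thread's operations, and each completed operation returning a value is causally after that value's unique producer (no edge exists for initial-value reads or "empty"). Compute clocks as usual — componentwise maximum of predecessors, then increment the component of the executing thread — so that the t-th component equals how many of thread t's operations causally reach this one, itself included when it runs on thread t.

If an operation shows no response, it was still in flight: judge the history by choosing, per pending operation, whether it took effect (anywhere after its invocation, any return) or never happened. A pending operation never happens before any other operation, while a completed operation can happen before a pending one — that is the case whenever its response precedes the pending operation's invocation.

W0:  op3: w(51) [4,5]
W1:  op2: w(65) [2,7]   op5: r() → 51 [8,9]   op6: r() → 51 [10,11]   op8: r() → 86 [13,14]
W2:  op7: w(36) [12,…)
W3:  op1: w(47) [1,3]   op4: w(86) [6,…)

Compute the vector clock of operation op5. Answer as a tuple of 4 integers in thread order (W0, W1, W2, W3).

(1, 2, 0, 0)

no predecessors for op1 (invoked 1): W3 increments from zero → (0, 0, 0, 1)
no predecessors for op7 (invoked 12): W2 increments from zero → (0, 0, 1, 0)
no predecessors for op2 (invoked 2): W1 increments from zero → (0, 1, 0, 0)
no predecessors for op3 (invoked 4): W0 increments from zero → (1, 0, 0, 0)
merge at op4 (invoked 6): VC(op1)=(0, 0, 0, 1), own-thread bump on W3 → (0, 0, 0, 2)
merge at op5 (invoked 8): VC(op2)=(0, 1, 0, 0), VC(op3)=(1, 0, 0, 0), own-thread bump on W1 → (1, 2, 0, 0)
merge at op6 (invoked 10): VC(op3)=(1, 0, 0, 0), VC(op5)=(1, 2, 0, 0), own-thread bump on W1 → (1, 3, 0, 0)
merge at op8 (invoked 13): VC(op4)=(0, 0, 0, 2), VC(op6)=(1, 3, 0, 0), own-thread bump on W1 → (1, 4, 0, 2)
target: VC(op5) = (1, 2, 0, 0)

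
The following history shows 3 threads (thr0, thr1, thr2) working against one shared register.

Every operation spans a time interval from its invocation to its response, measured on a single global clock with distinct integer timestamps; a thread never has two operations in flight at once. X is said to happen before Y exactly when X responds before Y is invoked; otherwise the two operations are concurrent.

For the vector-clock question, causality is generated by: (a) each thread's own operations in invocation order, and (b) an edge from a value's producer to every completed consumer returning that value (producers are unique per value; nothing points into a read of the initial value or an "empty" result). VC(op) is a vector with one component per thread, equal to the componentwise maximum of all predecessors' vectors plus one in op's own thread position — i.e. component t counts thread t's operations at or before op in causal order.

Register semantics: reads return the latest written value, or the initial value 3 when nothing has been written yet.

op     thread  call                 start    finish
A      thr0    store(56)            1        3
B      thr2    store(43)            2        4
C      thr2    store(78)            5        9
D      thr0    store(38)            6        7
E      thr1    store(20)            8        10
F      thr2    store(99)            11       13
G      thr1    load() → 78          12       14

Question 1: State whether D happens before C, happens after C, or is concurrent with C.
D spans [6,7], C spans [5,9]
the intervals overlap in both directions

concurrent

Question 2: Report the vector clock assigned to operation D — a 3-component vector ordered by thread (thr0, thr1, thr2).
B, invoked 2, has no incoming edges; only thr2's bump applies → (0, 0, 1)
E, invoked 8, has no incoming edges; only thr1's bump applies → (0, 1, 0)
A, invoked 1, has no incoming edges; only thr0's bump applies → (1, 0, 0)
C, invoked 5, takes VC(B)=(0, 0, 1) under max, adds 1 for thr2 → (0, 0, 2)
D, invoked 6, takes VC(A)=(1, 0, 0) under max, adds 1 for thr0 → (2, 0, 0)
F, invoked 11, takes VC(C)=(0, 0, 2) under max, adds 1 for thr2 → (0, 0, 3)
G, invoked 12, takes VC(C)=(0, 0, 2), VC(E)=(0, 1, 0) under max, adds 1 for thr1 → (0, 2, 2)
target: VC(D) = (2, 0, 0)

(2, 0, 0)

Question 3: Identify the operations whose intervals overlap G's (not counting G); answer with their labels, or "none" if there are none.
G runs from 12 to 14; window-overlapping ops are concurrent
A [1,3]: before
B [2,4]: before
C [5,9]: before
D [6,7]: before
E [8,10]: before
F [11,13]: concurrent

F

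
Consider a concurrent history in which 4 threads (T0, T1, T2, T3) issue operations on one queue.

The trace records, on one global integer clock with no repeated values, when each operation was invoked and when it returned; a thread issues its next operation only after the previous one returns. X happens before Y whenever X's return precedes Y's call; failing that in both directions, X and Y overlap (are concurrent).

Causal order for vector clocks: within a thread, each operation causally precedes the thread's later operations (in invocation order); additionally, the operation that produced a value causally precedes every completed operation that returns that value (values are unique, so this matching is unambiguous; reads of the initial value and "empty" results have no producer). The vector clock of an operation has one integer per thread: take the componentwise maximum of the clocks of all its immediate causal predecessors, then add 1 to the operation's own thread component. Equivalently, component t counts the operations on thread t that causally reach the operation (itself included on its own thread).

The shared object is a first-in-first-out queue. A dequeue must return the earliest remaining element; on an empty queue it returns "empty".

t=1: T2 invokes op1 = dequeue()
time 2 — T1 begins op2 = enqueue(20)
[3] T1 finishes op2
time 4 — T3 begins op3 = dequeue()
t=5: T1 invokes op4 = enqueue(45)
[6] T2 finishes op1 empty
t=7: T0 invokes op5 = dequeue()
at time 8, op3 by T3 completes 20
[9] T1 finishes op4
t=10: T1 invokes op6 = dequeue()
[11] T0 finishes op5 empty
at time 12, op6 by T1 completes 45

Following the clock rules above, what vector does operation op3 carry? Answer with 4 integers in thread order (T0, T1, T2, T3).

(0, 1, 0, 1)

invoked at 1, op1 has no predecessors; its own T2 bump gives (0, 0, 1, 0)
invoked at 2, op2 has no predecessors; its own T1 bump gives (0, 1, 0, 0)
invoked at 7, op5 has no predecessors; its own T0 bump gives (1, 0, 0, 0)
invoked at 4, op3 merges VC(op2)=(0, 1, 0, 0) and bumps T3's slot → (0, 1, 0, 1)
invoked at 5, op4 merges VC(op2)=(0, 1, 0, 0) and bumps T1's slot → (0, 2, 0, 0)
invoked at 10, op6 merges VC(op4)=(0, 2, 0, 0) and bumps T1's slot → (0, 3, 0, 0)
target: VC(op3) = (0, 1, 0, 1)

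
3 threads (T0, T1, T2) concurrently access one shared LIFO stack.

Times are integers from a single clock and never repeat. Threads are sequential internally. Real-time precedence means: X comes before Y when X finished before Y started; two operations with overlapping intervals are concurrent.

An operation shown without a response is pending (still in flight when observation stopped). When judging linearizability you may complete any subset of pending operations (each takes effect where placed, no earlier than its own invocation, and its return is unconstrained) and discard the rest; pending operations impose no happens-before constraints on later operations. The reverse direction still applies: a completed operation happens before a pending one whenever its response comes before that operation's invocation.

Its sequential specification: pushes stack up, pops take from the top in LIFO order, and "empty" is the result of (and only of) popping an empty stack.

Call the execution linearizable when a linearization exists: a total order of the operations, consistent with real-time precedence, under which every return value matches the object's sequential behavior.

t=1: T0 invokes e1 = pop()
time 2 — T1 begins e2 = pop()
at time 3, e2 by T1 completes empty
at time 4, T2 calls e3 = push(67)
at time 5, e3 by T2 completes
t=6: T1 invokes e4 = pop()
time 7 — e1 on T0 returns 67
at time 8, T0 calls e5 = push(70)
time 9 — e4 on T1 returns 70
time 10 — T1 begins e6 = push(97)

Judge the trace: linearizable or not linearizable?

one valid linearization: e2, e3, e1, e5, e4
after step 1 (e2 pop() → empty): stack <>
after step 2 (e3 push(67)): stack <67>
after step 3 (e1 pop() → 67): stack <>
after step 4 (e5 push(70) (pending, included)): stack <70>
after step 5 (e4 pop() → 70): stack <>

linearizable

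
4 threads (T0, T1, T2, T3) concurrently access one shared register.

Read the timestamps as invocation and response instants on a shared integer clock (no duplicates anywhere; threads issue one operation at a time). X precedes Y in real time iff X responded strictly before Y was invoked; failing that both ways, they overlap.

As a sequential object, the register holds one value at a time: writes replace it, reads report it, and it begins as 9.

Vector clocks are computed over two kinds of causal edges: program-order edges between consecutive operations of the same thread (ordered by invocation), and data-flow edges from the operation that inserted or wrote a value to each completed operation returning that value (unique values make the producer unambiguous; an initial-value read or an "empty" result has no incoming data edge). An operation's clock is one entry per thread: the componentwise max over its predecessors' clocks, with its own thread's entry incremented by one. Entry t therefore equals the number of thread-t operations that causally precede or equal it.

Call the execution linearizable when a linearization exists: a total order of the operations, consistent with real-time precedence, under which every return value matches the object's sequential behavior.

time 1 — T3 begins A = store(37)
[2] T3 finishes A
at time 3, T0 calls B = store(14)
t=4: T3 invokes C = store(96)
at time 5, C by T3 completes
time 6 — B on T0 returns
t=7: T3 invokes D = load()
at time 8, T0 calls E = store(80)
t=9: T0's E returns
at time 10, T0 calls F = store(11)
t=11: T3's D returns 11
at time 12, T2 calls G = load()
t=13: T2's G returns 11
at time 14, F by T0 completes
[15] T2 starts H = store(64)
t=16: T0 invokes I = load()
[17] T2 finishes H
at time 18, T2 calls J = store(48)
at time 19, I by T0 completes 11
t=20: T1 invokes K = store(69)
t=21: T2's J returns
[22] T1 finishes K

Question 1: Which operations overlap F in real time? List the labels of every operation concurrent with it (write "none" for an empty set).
D, G

concurrent with F ([10,14]): every op whose interval crosses 10..14
A [1,2]: before
B [3,6]: before
C [4,5]: before
D [7,11]: concurrent
E [8,9]: before
G [12,13]: concurrent
H [15,17]: after
I [16,19]: after
J [18,21]: after
K [20,22]: after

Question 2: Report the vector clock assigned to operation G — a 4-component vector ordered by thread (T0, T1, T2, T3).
(3, 0, 1, 0)

root op A, invoked 1: fresh clock plus T3's own tick → (0, 0, 0, 1)
root op K, invoked 20: fresh clock plus T1's own tick → (0, 1, 0, 0)
root op B, invoked 3: fresh clock plus T0's own tick → (1, 0, 0, 0)
from VC(A)=(0, 0, 0, 1), C (invoked 4) maxes components and bumps T3 → (0, 0, 0, 2)
from VC(B)=(1, 0, 0, 0), E (invoked 8) maxes components and bumps T0 → (2, 0, 0, 0)
from VC(E)=(2, 0, 0, 0), F (invoked 10) maxes components and bumps T0 → (3, 0, 0, 0)
from VC(F)=(3, 0, 0, 0), G (invoked 12) maxes components and bumps T2 → (3, 0, 1, 0)
from VC(F)=(3, 0, 0, 0), I (invoked 16) maxes components and bumps T0 → (4, 0, 0, 0)
from VC(G)=(3, 0, 1, 0), H (invoked 15) maxes components and bumps T2 → (3, 0, 2, 0)
from VC(C)=(0, 0, 0, 2), VC(F)=(3, 0, 0, 0), D (invoked 7) maxes components and bumps T3 → (3, 0, 0, 3)
from VC(H)=(3, 0, 2, 0), J (invoked 18) maxes components and bumps T2 → (3, 0, 3, 0)
target: VC(G) = (3, 0, 1, 0)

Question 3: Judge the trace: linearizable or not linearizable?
linearizable

one valid linearization: A, B, C, E, F, D, G, I, H, J, K
after step 1 (A store(37)): value 37
after step 2 (B store(14)): value 14
after step 3 (C store(96)): value 96
after step 4 (E store(80)): value 80
after step 5 (F store(11)): value 11
after step 6 (D load() → 11): value 11
after step 7 (G load() → 11): value 11
after step 8 (I load() → 11): value 11
after step 9 (H store(64)): value 64
after step 10 (J store(48)): value 48
after step 11 (K store(69)): value 69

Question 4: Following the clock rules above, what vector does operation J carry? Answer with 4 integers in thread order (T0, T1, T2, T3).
(3, 0, 3, 0)

A, invoked 1, has no incoming edges; only T3's bump applies → (0, 0, 0, 1)
K, invoked 20, has no incoming edges; only T1's bump applies → (0, 1, 0, 0)
B, invoked 3, has no incoming edges; only T0's bump applies → (1, 0, 0, 0)
invoked at 4, C merges VC(A)=(0, 0, 0, 1) and bumps T3's slot → (0, 0, 0, 2)
invoked at 8, E merges VC(B)=(1, 0, 0, 0) and bumps T0's slot → (2, 0, 0, 0)
invoked at 10, F merges VC(E)=(2, 0, 0, 0) and bumps T0's slot → (3, 0, 0, 0)
invoked at 12, G merges VC(F)=(3, 0, 0, 0) and bumps T2's slot → (3, 0, 1, 0)
invoked at 16, I merges VC(F)=(3, 0, 0, 0) and bumps T0's slot → (4, 0, 0, 0)
invoked at 15, H merges VC(G)=(3, 0, 1, 0) and bumps T2's slot → (3, 0, 2, 0)
invoked at 7, D merges VC(C)=(0, 0, 0, 2), VC(F)=(3, 0, 0, 0) and bumps T3's slot → (3, 0, 0, 3)
invoked at 18, J merges VC(H)=(3, 0, 2, 0) and bumps T2's slot → (3, 0, 3, 0)
target: VC(J) = (3, 0, 3, 0)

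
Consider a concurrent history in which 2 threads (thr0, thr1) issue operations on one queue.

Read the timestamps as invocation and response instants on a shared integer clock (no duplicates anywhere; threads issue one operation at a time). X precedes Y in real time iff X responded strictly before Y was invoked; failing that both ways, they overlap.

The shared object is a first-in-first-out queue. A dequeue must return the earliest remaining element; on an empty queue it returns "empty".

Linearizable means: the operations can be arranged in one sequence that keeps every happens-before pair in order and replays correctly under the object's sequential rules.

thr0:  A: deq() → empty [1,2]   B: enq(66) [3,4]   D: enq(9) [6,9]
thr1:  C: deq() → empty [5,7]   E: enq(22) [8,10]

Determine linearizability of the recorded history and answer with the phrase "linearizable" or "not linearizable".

cut after 6 events: linearizable; cut after 7 events (C responds, time 7): not linearizable
one real-time candidate order over the 3 completed operations — the queue replay rejects it
every completion of the 1 pending operation (D) was checked; none linearizes
sample order A, B, C (pending dropped) stalls at step 3 — C deq() → empty has no legal effect

not linearizable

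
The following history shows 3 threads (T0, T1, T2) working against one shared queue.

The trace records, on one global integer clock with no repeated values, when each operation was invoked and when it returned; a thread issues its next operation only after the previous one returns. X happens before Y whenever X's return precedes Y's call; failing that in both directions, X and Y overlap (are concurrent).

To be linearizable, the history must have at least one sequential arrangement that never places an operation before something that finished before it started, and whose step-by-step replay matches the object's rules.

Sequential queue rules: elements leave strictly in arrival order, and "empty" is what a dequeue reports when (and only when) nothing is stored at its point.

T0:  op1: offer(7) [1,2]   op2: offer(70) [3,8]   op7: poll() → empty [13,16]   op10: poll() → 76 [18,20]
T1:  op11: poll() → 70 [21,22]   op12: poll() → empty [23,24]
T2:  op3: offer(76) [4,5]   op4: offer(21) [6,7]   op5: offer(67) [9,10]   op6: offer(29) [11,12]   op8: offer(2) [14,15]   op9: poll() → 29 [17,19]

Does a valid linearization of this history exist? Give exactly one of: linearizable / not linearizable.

already the first 16 events (up to op7's response at time 16) admit no linearization; the first 15 still do
checked exhaustively: 6 real-time-consistent orders of 8 completed operations, zero legal queue replays
for example op1, op2, op3, op4, op5, op6, op7, op8 fails at step 7: op7 poll() → empty is not legal there
for example op1, op2, op3, op4, op5, op6, op8, op7 fails at step 8: op7 poll() → empty is not legal there

not linearizable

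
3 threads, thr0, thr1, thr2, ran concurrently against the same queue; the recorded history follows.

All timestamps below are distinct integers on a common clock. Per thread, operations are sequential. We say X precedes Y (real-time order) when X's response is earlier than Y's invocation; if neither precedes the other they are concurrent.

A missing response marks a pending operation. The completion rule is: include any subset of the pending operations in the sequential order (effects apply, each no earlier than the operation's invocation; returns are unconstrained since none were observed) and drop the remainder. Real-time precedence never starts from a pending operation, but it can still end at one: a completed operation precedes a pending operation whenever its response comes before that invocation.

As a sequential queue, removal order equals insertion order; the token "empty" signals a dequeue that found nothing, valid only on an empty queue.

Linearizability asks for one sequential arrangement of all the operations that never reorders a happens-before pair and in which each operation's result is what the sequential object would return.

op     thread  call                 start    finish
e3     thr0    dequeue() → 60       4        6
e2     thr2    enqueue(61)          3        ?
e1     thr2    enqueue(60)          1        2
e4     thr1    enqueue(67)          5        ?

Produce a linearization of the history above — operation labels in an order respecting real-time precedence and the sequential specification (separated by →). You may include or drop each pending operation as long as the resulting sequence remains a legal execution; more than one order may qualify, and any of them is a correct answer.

e1 → e2 → e3

1. e1 enqueue(60), leaving queue <60>
2. e2 enqueue(61) (pending, included), leaving queue <60,61>
3. e3 dequeue() → 60, leaving queue <61>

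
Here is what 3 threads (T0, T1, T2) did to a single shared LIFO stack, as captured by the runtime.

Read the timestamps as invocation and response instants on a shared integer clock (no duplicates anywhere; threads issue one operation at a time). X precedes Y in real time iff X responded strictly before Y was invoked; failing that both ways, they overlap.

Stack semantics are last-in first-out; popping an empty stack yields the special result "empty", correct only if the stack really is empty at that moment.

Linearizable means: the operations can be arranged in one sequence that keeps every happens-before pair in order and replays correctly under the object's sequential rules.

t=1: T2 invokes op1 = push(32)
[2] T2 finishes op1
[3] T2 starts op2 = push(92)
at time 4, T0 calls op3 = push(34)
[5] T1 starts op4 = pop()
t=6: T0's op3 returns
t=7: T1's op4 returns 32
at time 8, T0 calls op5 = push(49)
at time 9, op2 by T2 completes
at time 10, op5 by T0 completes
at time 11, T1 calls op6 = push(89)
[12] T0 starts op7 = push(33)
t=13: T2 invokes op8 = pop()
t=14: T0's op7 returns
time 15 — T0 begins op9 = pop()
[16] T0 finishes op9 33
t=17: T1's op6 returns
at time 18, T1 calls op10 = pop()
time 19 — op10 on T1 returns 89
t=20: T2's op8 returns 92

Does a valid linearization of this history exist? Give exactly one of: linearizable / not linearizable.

one valid linearization: op1, op4, op3, op5, op2, op6, op7, op9, op10, op8
1. op1 push(32), leaving stack <32>
2. op4 pop() → 32, leaving stack <>
3. op3 push(34), leaving stack <34>
4. op5 push(49), leaving stack <34,49>
5. op2 push(92), leaving stack <34,49,92>
6. op6 push(89), leaving stack <34,49,92,89>
7. op7 push(33), leaving stack <34,49,92,89,33>
8. op9 pop() → 33, leaving stack <34,49,92,89>
9. op10 pop() → 89, leaving stack <34,49,92>
10. op8 pop() → 92, leaving stack <34,49>

linearizable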